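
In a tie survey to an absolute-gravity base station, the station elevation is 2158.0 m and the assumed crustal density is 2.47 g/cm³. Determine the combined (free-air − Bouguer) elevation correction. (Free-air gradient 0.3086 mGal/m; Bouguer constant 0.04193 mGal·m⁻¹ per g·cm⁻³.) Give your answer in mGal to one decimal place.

Combined gradient = 0.3086 − 0.04193 × 2.47 = 0.2050329 mGal/m
Combined elevation correction = 0.2050329 × 2158.0 = 442.5 mGal

442.5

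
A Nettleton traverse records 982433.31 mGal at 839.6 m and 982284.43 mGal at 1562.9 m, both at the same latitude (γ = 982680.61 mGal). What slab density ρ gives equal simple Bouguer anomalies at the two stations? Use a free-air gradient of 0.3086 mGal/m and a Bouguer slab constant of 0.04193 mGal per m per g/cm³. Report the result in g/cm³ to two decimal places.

2.45

Δg_obs = 982284.43 − 982433.31 = -148.88 mGal over Δh = 1562.9 − 839.6 = 723.3 m
Equal Bouguer anomalies ⇒ Δg_obs + (0.3086 − 0.04193ρ)·Δh = 0
0.3086 − 0.04193ρ = −Δg_obs/Δh = 0.20583
ρ = (0.3086 − 0.20583) / 0.04193 = 2.45 g/cm³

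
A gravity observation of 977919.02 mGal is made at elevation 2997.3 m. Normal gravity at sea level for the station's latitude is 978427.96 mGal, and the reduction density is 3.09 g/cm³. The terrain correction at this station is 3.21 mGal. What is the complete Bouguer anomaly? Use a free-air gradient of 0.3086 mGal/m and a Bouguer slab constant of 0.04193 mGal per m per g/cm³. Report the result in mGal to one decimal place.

Free-air correction = 0.3086 × 2997.3 = 924.97 mGal
Free-air anomaly = 977919.02 − 978427.96 + (924.97) = 416.03 mGal
Bouguer slab correction = 0.04193 × 3.09 × 2997.3 = 388.34 mGal
Simple Bouguer anomaly = 416.03 − (388.34) = 27.69 mGal
Complete Bouguer anomaly = 27.69 + 3.21 = 30.90 mGal

30.9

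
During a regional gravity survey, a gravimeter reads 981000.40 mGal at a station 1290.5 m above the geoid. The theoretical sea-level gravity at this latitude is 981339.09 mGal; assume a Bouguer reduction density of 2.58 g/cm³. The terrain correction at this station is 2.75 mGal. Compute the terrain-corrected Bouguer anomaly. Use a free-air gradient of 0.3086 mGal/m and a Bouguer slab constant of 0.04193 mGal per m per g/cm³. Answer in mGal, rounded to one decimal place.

Free-air correction = 0.3086 × 1290.5 = 398.25 mGal
Free-air anomaly = 981000.40 − 981339.09 + (398.25) = 59.56 mGal
Bouguer slab correction = 0.04193 × 2.58 × 1290.5 = 139.61 mGal
Simple Bouguer anomaly = 59.56 − (139.61) = -80.05 mGal
Complete Bouguer anomaly = -80.05 + 2.75 = -77.30 mGal

-77.3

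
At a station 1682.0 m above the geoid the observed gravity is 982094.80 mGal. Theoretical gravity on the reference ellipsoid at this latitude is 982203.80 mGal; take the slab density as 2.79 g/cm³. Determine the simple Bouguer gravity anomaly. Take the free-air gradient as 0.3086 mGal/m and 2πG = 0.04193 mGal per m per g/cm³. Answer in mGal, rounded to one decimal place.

213.3

Free-air correction = 0.3086 × 1682.0 = 519.07 mGal
Free-air anomaly = 982094.80 − 982203.80 + (519.07) = 410.07 mGal
Bouguer slab correction = 0.04193 × 2.79 × 1682.0 = 196.77 mGal
Simple Bouguer anomaly = 410.07 − (196.77) = 213.30 mGal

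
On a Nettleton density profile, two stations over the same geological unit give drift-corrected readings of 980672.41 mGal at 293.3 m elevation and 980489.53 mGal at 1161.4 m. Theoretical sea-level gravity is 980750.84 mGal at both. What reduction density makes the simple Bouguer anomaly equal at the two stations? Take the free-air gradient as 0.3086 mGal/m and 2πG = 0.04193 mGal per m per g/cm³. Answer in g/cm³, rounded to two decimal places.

Δg_obs = 980489.53 − 980672.41 = -182.88 mGal over Δh = 1161.4 − 293.3 = 868.1 m
Equal Bouguer anomalies ⇒ Δg_obs + (0.3086 − 0.04193ρ)·Δh = 0
0.3086 − 0.04193ρ = −Δg_obs/Δh = 0.21067
ρ = (0.3086 − 0.21067) / 0.04193 = 2.34 g/cm³

2.34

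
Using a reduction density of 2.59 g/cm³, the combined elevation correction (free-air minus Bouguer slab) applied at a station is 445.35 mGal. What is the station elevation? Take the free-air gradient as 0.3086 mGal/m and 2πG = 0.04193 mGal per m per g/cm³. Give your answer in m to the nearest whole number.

2227

Combined gradient = 0.3086 − 0.04193 × 2.59 = 0.2000013 mGal/m
h = 445.35 / 0.2000013 = 2226.74 m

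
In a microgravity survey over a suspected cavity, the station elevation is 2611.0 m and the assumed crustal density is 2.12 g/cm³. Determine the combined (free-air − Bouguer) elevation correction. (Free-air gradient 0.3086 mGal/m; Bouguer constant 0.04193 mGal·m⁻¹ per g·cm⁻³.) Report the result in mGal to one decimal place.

573.7

Combined gradient = 0.3086 − 0.04193 × 2.12 = 0.2197084 mGal/m
Combined elevation correction = 0.2197084 × 2611.0 = 573.7 mGal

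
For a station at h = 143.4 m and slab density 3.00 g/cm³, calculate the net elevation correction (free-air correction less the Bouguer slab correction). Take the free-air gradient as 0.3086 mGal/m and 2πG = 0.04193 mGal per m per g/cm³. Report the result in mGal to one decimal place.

26.2

Combined gradient = 0.3086 − 0.04193 × 3.00 = 0.1828100 mGal/m
Combined elevation correction = 0.1828100 × 143.4 = 26.2 mGal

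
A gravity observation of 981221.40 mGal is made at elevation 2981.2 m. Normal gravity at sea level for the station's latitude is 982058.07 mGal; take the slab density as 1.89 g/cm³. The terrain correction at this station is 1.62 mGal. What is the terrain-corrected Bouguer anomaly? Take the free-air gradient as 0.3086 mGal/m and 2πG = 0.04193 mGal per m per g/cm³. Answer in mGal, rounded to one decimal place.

-151.3

Free-air correction = 0.3086 × 2981.2 = 920.00 mGal
Free-air anomaly = 981221.40 − 982058.07 + (920.00) = 83.33 mGal
Bouguer slab correction = 0.04193 × 1.89 × 2981.2 = 236.25 mGal
Simple Bouguer anomaly = 83.33 − (236.25) = -152.92 mGal
Complete Bouguer anomaly = -152.92 + 1.62 = -151.30 mGal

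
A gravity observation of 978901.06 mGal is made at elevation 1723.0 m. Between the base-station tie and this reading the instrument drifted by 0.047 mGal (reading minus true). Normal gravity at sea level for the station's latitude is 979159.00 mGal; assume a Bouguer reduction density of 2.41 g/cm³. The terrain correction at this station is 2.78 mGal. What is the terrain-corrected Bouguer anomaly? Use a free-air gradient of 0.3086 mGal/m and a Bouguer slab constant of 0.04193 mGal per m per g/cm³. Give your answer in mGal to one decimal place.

102.4

Drift-corrected reading = 978901.06 − (0.047) = 978901.013 mGal
Free-air correction = 0.3086 × 1723.0 = 531.72 mGal
Free-air anomaly = 978901.013 − 979159.00 + (531.72) = 273.733 mGal
Bouguer slab correction = 0.04193 × 2.41 × 1723.0 = 174.11 mGal
Simple Bouguer anomaly = 273.733 − (174.11) = 99.623 mGal
Complete Bouguer anomaly = 99.623 + 2.78 = 102.403 mGal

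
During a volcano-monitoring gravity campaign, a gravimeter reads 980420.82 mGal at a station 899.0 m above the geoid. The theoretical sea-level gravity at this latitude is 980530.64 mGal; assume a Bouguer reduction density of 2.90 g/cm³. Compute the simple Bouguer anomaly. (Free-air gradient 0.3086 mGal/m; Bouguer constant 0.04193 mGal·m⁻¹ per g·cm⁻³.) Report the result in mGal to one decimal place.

Free-air correction = 0.3086 × 899.0 = 277.43 mGal
Free-air anomaly = 980420.82 − 980530.64 + (277.43) = 167.61 mGal
Bouguer slab correction = 0.04193 × 2.90 × 899.0 = 109.32 mGal
Simple Bouguer anomaly = 167.61 − (109.32) = 58.29 mGal

58.3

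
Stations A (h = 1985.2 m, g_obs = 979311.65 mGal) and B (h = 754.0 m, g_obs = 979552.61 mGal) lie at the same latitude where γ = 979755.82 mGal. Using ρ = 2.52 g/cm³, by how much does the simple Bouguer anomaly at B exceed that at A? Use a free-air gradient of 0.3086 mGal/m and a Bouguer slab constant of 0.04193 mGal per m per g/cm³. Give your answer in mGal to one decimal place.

-8.9

Δg_SB(A) = 979311.65 − 979755.82 + 0.3086×1985.2 − 0.04193×2.52×1985.2 = -41.30 mGal
Δg_SB(B) = 979552.61 − 979755.82 + 0.3086×754.0 − 0.04193×2.52×754.0 = -50.20 mGal
Difference = -50.20 − (-41.30) = -8.90 mGal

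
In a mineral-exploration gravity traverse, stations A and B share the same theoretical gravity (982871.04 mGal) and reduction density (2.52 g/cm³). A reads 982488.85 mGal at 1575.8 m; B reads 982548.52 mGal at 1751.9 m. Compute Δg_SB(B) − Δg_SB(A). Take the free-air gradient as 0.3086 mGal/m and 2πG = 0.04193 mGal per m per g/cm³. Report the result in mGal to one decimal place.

95.4

Δg_SB(A) = 982488.85 − 982871.04 + 0.3086×1575.8 − 0.04193×2.52×1575.8 = -62.40 mGal
Δg_SB(B) = 982548.52 − 982871.04 + 0.3086×1751.9 − 0.04193×2.52×1751.9 = 33.00 mGal
Difference = 33.00 − (-62.40) = 95.40 mGal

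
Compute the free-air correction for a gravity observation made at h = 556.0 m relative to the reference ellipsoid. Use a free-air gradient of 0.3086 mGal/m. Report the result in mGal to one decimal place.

Free-air correction = 0.3086 × 556.0 = 171.6 mGal

171.6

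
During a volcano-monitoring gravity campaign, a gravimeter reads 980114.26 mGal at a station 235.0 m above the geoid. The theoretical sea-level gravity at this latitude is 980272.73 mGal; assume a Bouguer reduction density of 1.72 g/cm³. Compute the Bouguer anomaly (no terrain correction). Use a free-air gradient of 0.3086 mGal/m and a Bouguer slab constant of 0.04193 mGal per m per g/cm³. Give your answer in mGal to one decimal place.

Free-air correction = 0.3086 × 235.0 = 72.52 mGal
Free-air anomaly = 980114.26 − 980272.73 + (72.52) = -85.95 mGal
Bouguer slab correction = 0.04193 × 1.72 × 235.0 = 16.95 mGal
Simple Bouguer anomaly = -85.95 − (16.95) = -102.90 mGal

-102.9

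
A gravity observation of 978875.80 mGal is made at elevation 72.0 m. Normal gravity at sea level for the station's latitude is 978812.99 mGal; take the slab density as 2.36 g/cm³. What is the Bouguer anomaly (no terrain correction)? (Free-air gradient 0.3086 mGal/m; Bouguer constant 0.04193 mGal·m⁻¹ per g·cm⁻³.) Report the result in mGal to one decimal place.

77.9

Free-air correction = 0.3086 × 72.0 = 22.22 mGal
Free-air anomaly = 978875.80 − 978812.99 + (22.22) = 85.03 mGal
Bouguer slab correction = 0.04193 × 2.36 × 72.0 = 7.12 mGal
Simple Bouguer anomaly = 85.03 − (7.12) = 77.91 mGal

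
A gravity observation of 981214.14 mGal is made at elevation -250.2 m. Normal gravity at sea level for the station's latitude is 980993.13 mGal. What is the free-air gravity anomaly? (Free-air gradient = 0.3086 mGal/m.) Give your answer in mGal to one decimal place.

143.8

Free-air correction = 0.3086 × -250.2 = -77.21 mGal
Free-air anomaly = 981214.14 − 980993.13 + (-77.21) = 143.80 mGal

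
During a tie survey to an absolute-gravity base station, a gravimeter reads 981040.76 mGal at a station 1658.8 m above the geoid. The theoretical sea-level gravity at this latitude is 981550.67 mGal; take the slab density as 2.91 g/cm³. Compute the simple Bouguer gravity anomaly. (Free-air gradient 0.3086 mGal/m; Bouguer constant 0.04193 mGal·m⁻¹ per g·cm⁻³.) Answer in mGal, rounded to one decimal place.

Free-air correction = 0.3086 × 1658.8 = 511.91 mGal
Free-air anomaly = 981040.76 − 981550.67 + (511.91) = 2.00 mGal
Bouguer slab correction = 0.04193 × 2.91 × 1658.8 = 202.40 mGal
Simple Bouguer anomaly = 2.00 − (202.40) = -200.40 mGal

-200.4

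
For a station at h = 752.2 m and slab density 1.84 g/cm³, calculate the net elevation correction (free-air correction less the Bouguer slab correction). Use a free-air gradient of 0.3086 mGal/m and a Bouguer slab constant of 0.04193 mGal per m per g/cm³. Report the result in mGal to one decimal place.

Combined gradient = 0.3086 − 0.04193 × 1.84 = 0.2314488 mGal/m
Combined elevation correction = 0.2314488 × 752.2 = 174.1 mGal

174.1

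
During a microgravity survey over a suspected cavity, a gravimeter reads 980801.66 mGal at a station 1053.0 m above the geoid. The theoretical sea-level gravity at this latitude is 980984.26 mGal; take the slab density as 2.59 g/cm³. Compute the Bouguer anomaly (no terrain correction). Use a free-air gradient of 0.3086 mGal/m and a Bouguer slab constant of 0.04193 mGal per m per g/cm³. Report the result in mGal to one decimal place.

28.0

Free-air correction = 0.3086 × 1053.0 = 324.96 mGal
Free-air anomaly = 980801.66 − 980984.26 + (324.96) = 142.36 mGal
Bouguer slab correction = 0.04193 × 2.59 × 1053.0 = 114.35 mGal
Simple Bouguer anomaly = 142.36 − (114.35) = 28.01 mGal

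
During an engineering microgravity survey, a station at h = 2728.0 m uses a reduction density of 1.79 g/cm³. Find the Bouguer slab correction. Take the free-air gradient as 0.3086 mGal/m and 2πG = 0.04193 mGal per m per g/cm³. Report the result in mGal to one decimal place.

204.7

Bouguer slab correction = 0.04193 × 1.79 × 2728.0 = 204.7 mGal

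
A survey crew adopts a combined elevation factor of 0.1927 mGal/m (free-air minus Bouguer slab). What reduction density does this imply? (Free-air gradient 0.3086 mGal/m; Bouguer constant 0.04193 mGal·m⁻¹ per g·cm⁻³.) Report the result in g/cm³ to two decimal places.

2.76

0.1927 = 0.3086 − 0.04193 × ρ
ρ = (0.3086 − 0.1927) / 0.04193 = 2.76 g/cm³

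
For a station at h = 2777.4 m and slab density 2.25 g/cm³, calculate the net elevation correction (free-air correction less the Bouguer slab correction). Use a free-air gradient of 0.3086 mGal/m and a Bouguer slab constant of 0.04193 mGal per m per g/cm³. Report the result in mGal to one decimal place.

Combined gradient = 0.3086 − 0.04193 × 2.25 = 0.2142575 mGal/m
Combined elevation correction = 0.2142575 × 2777.4 = 595.1 mGal

595.1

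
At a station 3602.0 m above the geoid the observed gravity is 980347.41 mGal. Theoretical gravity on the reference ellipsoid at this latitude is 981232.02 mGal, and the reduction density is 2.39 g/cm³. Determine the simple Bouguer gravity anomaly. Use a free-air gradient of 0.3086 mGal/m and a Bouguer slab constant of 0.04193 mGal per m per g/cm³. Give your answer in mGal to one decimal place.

Free-air correction = 0.3086 × 3602.0 = 1111.58 mGal
Free-air anomaly = 980347.41 − 981232.02 + (1111.58) = 226.97 mGal
Bouguer slab correction = 0.04193 × 2.39 × 3602.0 = 360.97 mGal
Simple Bouguer anomaly = 226.97 − (360.97) = -134.00 mGal

-134.0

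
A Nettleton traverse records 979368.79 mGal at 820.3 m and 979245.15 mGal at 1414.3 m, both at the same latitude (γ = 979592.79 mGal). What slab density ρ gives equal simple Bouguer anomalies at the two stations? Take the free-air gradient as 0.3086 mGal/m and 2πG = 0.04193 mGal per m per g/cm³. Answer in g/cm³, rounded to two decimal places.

2.40

Δg_obs = 979245.15 − 979368.79 = -123.64 mGal over Δh = 1414.3 − 820.3 = 594.0 m
Equal Bouguer anomalies ⇒ Δg_obs + (0.3086 − 0.04193ρ)·Δh = 0
0.3086 − 0.04193ρ = −Δg_obs/Δh = 0.20815
ρ = (0.3086 − 0.20815) / 0.04193 = 2.40 g/cm³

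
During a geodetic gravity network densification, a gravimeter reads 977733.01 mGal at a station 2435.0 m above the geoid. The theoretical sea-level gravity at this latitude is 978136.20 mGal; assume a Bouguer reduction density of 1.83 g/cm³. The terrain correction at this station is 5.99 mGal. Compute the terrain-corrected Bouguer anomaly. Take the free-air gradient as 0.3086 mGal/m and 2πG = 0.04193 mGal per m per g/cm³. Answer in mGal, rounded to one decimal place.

167.4

Free-air correction = 0.3086 × 2435.0 = 751.44 mGal
Free-air anomaly = 977733.01 − 978136.20 + (751.44) = 348.25 mGal
Bouguer slab correction = 0.04193 × 1.83 × 2435.0 = 186.84 mGal
Simple Bouguer anomaly = 348.25 − (186.84) = 161.41 mGal
Complete Bouguer anomaly = 161.41 + 5.99 = 167.40 mGal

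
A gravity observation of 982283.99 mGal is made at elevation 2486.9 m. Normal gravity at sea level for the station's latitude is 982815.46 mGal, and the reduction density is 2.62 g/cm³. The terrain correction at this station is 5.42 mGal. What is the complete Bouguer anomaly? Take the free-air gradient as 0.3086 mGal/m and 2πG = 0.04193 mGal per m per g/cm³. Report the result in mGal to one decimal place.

-31.8

Free-air correction = 0.3086 × 2486.9 = 767.46 mGal
Free-air anomaly = 982283.99 − 982815.46 + (767.46) = 235.99 mGal
Bouguer slab correction = 0.04193 × 2.62 × 2486.9 = 273.20 mGal
Simple Bouguer anomaly = 235.99 − (273.20) = -37.21 mGal
Complete Bouguer anomaly = -37.21 + 5.42 = -31.79 mGal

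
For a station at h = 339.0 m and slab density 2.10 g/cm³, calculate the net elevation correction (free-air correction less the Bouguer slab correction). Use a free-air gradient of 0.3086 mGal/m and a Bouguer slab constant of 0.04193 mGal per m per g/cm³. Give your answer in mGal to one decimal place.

Combined gradient = 0.3086 − 0.04193 × 2.10 = 0.2205470 mGal/m
Combined elevation correction = 0.2205470 × 339.0 = 74.8 mGal

74.8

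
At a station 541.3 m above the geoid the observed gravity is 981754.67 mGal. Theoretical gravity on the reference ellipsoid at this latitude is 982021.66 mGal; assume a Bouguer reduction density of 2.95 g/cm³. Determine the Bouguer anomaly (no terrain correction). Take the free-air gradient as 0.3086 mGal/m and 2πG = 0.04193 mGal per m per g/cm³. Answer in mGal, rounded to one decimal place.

Free-air correction = 0.3086 × 541.3 = 167.05 mGal
Free-air anomaly = 981754.67 − 982021.66 + (167.05) = -99.94 mGal
Bouguer slab correction = 0.04193 × 2.95 × 541.3 = 66.96 mGal
Simple Bouguer anomaly = -99.94 − (66.96) = -166.90 mGal

-166.9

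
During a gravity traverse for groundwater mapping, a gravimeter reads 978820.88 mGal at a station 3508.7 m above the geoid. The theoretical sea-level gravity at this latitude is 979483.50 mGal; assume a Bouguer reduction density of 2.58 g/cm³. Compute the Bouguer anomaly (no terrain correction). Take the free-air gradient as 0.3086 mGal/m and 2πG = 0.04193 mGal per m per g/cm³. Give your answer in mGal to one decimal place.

Free-air correction = 0.3086 × 3508.7 = 1082.78 mGal
Free-air anomaly = 978820.88 − 979483.50 + (1082.78) = 420.16 mGal
Bouguer slab correction = 0.04193 × 2.58 × 3508.7 = 379.57 mGal
Simple Bouguer anomaly = 420.16 − (379.57) = 40.59 mGal

40.6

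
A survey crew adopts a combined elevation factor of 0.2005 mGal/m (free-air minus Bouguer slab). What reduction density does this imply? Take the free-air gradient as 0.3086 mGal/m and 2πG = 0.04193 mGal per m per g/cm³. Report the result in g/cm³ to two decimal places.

2.58

0.2005 = 0.3086 − 0.04193 × ρ
ρ = (0.3086 − 0.2005) / 0.04193 = 2.58 g/cm³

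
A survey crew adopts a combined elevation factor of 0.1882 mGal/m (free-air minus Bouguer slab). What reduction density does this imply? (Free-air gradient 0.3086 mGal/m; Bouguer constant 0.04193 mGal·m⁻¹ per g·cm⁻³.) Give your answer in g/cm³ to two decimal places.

0.1882 = 0.3086 − 0.04193 × ρ
ρ = (0.3086 − 0.1882) / 0.04193 = 2.87 g/cm³

2.87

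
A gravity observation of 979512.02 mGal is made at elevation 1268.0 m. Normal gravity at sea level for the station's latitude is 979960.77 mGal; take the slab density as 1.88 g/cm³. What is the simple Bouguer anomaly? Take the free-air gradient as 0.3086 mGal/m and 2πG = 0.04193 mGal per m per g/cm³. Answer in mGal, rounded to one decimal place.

-157.4

Free-air correction = 0.3086 × 1268.0 = 391.30 mGal
Free-air anomaly = 979512.02 − 979960.77 + (391.30) = -57.45 mGal
Bouguer slab correction = 0.04193 × 1.88 × 1268.0 = 99.95 mGal
Simple Bouguer anomaly = -57.45 − (99.95) = -157.40 mGal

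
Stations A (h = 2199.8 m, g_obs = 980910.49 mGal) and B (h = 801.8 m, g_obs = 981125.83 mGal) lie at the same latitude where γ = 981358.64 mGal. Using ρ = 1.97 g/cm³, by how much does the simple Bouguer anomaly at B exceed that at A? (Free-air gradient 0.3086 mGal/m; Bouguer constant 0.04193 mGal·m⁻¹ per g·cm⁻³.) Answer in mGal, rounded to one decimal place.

Δg_SB(A) = 980910.49 − 981358.64 + 0.3086×2199.8 − 0.04193×1.97×2199.8 = 49.00 mGal
Δg_SB(B) = 981125.83 − 981358.64 + 0.3086×801.8 − 0.04193×1.97×801.8 = -51.60 mGal
Difference = -51.60 − (49.00) = -100.60 mGal

-100.6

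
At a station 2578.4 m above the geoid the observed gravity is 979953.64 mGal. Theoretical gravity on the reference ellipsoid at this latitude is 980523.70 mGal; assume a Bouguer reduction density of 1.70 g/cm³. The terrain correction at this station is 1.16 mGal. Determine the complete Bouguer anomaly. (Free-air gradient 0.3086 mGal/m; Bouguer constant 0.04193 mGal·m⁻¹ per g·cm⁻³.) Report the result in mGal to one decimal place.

43.0

Free-air correction = 0.3086 × 2578.4 = 795.69 mGal
Free-air anomaly = 979953.64 − 980523.70 + (795.69) = 225.63 mGal
Bouguer slab correction = 0.04193 × 1.70 × 2578.4 = 183.79 mGal
Simple Bouguer anomaly = 225.63 − (183.79) = 41.84 mGal
Complete Bouguer anomaly = 41.84 + 1.16 = 43.00 mGal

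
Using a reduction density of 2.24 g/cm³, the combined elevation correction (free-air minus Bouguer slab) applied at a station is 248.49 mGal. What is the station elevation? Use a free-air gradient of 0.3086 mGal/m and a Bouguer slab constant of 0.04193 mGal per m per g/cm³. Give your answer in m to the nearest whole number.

1158

Combined gradient = 0.3086 − 0.04193 × 2.24 = 0.2146768 mGal/m
h = 248.49 / 0.2146768 = 1157.51 m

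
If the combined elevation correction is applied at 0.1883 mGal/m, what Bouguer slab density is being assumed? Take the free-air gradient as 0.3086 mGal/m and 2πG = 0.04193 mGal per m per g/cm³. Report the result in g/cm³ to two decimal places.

0.1883 = 0.3086 − 0.04193 × ρ
ρ = (0.3086 − 0.1883) / 0.04193 = 2.87 g/cm³

2.87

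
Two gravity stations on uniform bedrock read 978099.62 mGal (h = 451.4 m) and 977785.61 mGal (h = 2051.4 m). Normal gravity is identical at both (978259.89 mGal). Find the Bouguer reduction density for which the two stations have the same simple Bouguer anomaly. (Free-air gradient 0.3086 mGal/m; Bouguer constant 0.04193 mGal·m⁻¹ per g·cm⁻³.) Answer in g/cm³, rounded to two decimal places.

Δg_obs = 977785.61 − 978099.62 = -314.01 mGal over Δh = 2051.4 − 451.4 = 1600.0 m
Equal Bouguer anomalies ⇒ Δg_obs + (0.3086 − 0.04193ρ)·Δh = 0
0.3086 − 0.04193ρ = −Δg_obs/Δh = 0.19626
ρ = (0.3086 − 0.19626) / 0.04193 = 2.68 g/cm³

2.68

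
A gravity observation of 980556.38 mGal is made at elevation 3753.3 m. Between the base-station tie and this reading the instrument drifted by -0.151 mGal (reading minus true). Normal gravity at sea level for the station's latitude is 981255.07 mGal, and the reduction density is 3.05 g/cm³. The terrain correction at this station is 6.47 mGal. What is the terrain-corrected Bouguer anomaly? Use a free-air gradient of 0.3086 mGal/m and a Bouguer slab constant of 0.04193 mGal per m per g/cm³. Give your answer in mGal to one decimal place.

-13.8

Drift-corrected reading = 980556.38 − (-0.151) = 980556.531 mGal
Free-air correction = 0.3086 × 3753.3 = 1158.27 mGal
Free-air anomaly = 980556.531 − 981255.07 + (1158.27) = 459.731 mGal
Bouguer slab correction = 0.04193 × 3.05 × 3753.3 = 480.00 mGal
Simple Bouguer anomaly = 459.731 − (480.00) = -20.269 mGal
Complete Bouguer anomaly = -20.269 + 6.47 = -13.799 mGal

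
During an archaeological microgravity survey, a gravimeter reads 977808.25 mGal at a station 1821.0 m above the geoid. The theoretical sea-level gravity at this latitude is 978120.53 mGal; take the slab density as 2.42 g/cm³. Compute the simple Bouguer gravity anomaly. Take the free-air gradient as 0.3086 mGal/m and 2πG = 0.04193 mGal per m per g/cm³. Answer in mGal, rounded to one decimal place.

Free-air correction = 0.3086 × 1821.0 = 561.96 mGal
Free-air anomaly = 977808.25 − 978120.53 + (561.96) = 249.68 mGal
Bouguer slab correction = 0.04193 × 2.42 × 1821.0 = 184.78 mGal
Simple Bouguer anomaly = 249.68 − (184.78) = 64.90 mGal

64.9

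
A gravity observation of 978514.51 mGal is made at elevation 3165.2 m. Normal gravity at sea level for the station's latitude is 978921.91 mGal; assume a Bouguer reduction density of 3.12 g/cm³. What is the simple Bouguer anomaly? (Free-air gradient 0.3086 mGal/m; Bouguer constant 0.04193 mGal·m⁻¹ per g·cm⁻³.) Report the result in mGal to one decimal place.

155.3

Free-air correction = 0.3086 × 3165.2 = 976.78 mGal
Free-air anomaly = 978514.51 − 978921.91 + (976.78) = 569.38 mGal
Bouguer slab correction = 0.04193 × 3.12 × 3165.2 = 414.08 mGal
Simple Bouguer anomaly = 569.38 − (414.08) = 155.30 mGal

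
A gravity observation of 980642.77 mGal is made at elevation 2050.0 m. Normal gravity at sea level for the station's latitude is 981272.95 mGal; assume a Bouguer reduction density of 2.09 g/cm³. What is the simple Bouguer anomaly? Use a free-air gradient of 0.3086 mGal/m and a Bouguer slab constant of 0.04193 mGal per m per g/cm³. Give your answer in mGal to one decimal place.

-177.2

Free-air correction = 0.3086 × 2050.0 = 632.63 mGal
Free-air anomaly = 980642.77 − 981272.95 + (632.63) = 2.45 mGal
Bouguer slab correction = 0.04193 × 2.09 × 2050.0 = 179.65 mGal
Simple Bouguer anomaly = 2.45 − (179.65) = -177.20 mGal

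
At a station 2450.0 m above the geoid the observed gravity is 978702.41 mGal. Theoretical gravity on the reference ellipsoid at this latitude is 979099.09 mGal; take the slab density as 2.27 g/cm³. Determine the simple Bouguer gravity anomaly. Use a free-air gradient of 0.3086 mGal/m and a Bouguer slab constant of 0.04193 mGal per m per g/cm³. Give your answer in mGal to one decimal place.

126.2

Free-air correction = 0.3086 × 2450.0 = 756.07 mGal
Free-air anomaly = 978702.41 − 979099.09 + (756.07) = 359.39 mGal
Bouguer slab correction = 0.04193 × 2.27 × 2450.0 = 233.19 mGal
Simple Bouguer anomaly = 359.39 − (233.19) = 126.20 mGal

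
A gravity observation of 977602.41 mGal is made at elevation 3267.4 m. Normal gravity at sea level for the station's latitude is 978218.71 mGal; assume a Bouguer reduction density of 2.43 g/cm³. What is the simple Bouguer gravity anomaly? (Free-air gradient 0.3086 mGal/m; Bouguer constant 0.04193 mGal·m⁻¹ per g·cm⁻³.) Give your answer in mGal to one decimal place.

Free-air correction = 0.3086 × 3267.4 = 1008.32 mGal
Free-air anomaly = 977602.41 − 978218.71 + (1008.32) = 392.02 mGal
Bouguer slab correction = 0.04193 × 2.43 × 3267.4 = 332.92 mGal
Simple Bouguer anomaly = 392.02 − (332.92) = 59.10 mGal

59.1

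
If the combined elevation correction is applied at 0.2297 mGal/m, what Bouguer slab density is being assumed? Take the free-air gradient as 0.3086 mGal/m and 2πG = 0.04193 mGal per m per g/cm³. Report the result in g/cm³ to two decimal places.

1.88

0.2297 = 0.3086 − 0.04193 × ρ
ρ = (0.3086 − 0.2297) / 0.04193 = 1.88 g/cm³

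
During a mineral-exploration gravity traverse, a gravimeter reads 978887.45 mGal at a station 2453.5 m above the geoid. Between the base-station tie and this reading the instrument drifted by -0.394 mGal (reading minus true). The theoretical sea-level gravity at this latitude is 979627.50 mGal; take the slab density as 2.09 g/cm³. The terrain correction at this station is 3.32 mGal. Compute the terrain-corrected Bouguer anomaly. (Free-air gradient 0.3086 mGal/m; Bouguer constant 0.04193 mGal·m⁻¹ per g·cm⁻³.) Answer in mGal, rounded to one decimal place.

Drift-corrected reading = 978887.45 − (-0.394) = 978887.844 mGal
Free-air correction = 0.3086 × 2453.5 = 757.15 mGal
Free-air anomaly = 978887.844 − 979627.50 + (757.15) = 17.494 mGal
Bouguer slab correction = 0.04193 × 2.09 × 2453.5 = 215.01 mGal
Simple Bouguer anomaly = 17.494 − (215.01) = -197.516 mGal
Complete Bouguer anomaly = -197.516 + 3.32 = -194.196 mGal

-194.2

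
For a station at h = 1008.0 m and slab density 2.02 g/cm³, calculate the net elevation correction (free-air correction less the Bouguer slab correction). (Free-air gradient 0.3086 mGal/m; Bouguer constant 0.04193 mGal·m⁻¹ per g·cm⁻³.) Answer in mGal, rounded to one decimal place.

225.7

Combined gradient = 0.3086 − 0.04193 × 2.02 = 0.2239014 mGal/m
Combined elevation correction = 0.2239014 × 1008.0 = 225.7 mGal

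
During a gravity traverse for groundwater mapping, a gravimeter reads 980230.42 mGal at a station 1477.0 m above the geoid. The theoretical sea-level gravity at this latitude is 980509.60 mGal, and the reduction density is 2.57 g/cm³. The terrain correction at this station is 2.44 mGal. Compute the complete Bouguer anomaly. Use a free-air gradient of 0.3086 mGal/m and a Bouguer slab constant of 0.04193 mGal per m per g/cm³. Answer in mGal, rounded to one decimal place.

19.9

Free-air correction = 0.3086 × 1477.0 = 455.80 mGal
Free-air anomaly = 980230.42 − 980509.60 + (455.80) = 176.62 mGal
Bouguer slab correction = 0.04193 × 2.57 × 1477.0 = 159.16 mGal
Simple Bouguer anomaly = 176.62 − (159.16) = 17.46 mGal
Complete Bouguer anomaly = 17.46 + 2.44 = 19.90 mGal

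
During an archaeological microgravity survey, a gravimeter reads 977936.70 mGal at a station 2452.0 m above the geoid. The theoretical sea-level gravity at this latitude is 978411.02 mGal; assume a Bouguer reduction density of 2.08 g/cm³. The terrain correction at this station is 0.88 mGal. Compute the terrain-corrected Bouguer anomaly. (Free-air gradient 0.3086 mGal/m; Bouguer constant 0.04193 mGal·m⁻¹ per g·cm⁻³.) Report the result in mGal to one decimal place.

Free-air correction = 0.3086 × 2452.0 = 756.69 mGal
Free-air anomaly = 977936.70 − 978411.02 + (756.69) = 282.37 mGal
Bouguer slab correction = 0.04193 × 2.08 × 2452.0 = 213.85 mGal
Simple Bouguer anomaly = 282.37 − (213.85) = 68.52 mGal
Complete Bouguer anomaly = 68.52 + 0.88 = 69.40 mGal

69.4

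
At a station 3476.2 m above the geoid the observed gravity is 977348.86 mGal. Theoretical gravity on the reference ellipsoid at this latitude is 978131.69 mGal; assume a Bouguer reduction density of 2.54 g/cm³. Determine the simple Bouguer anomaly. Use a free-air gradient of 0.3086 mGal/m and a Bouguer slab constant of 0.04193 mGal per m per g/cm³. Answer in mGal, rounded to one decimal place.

Free-air correction = 0.3086 × 3476.2 = 1072.76 mGal
Free-air anomaly = 977348.86 − 978131.69 + (1072.76) = 289.93 mGal
Bouguer slab correction = 0.04193 × 2.54 × 3476.2 = 370.22 mGal
Simple Bouguer anomaly = 289.93 − (370.22) = -80.29 mGal

-80.3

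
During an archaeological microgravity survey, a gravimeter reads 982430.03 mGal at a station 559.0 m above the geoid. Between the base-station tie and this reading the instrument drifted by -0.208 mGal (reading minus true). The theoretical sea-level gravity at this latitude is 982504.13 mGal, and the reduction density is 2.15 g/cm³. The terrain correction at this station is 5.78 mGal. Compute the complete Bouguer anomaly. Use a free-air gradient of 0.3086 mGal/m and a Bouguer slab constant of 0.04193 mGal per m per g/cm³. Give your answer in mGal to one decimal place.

Drift-corrected reading = 982430.03 − (-0.208) = 982430.238 mGal
Free-air correction = 0.3086 × 559.0 = 172.51 mGal
Free-air anomaly = 982430.238 − 982504.13 + (172.51) = 98.618 mGal
Bouguer slab correction = 0.04193 × 2.15 × 559.0 = 50.39 mGal
Simple Bouguer anomaly = 98.618 − (50.39) = 48.228 mGal
Complete Bouguer anomaly = 48.228 + 5.78 = 54.008 mGal

54.0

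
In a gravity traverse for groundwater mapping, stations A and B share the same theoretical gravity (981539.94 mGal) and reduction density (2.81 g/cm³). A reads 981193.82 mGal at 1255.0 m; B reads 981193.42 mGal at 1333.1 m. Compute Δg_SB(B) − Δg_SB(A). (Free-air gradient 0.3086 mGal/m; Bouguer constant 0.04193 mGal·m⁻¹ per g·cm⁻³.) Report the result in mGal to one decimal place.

Δg_SB(A) = 981193.82 − 981539.94 + 0.3086×1255.0 − 0.04193×2.81×1255.0 = -106.70 mGal
Δg_SB(B) = 981193.42 − 981539.94 + 0.3086×1333.1 − 0.04193×2.81×1333.1 = -92.20 mGal
Difference = -92.20 − (-106.70) = 14.50 mGal

14.5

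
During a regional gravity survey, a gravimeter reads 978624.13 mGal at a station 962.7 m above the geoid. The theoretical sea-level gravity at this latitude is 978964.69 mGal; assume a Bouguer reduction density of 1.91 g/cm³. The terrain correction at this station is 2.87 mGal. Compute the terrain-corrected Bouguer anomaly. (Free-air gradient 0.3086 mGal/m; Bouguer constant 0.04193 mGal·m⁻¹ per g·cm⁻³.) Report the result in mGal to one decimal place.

Free-air correction = 0.3086 × 962.7 = 297.09 mGal
Free-air anomaly = 978624.13 − 978964.69 + (297.09) = -43.47 mGal
Bouguer slab correction = 0.04193 × 1.91 × 962.7 = 77.10 mGal
Simple Bouguer anomaly = -43.47 − (77.10) = -120.57 mGal
Complete Bouguer anomaly = -120.57 + 2.87 = -117.70 mGal

-117.7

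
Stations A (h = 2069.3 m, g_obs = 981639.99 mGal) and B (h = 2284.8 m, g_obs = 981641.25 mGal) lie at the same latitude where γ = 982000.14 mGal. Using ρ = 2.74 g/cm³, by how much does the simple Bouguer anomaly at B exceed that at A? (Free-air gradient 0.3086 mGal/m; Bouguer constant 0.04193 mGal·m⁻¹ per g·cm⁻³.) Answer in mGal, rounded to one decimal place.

43.0

Δg_SB(A) = 981639.99 − 982000.14 + 0.3086×2069.3 − 0.04193×2.74×2069.3 = 40.70 mGal
Δg_SB(B) = 981641.25 − 982000.14 + 0.3086×2284.8 − 0.04193×2.74×2284.8 = 83.70 mGal
Difference = 83.70 − (40.70) = 43.00 mGal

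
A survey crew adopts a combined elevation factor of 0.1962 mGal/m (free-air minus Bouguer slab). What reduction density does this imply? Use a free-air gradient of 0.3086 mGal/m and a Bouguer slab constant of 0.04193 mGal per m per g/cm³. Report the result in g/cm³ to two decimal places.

2.68

0.1962 = 0.3086 − 0.04193 × ρ
ρ = (0.3086 − 0.1962) / 0.04193 = 2.68 g/cm³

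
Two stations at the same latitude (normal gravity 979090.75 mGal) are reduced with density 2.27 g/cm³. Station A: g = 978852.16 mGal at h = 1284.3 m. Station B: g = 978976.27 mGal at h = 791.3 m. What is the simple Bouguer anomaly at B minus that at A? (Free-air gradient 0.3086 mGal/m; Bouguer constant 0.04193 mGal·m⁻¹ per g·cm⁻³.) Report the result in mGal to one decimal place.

18.9

Δg_SB(A) = 978852.16 − 979090.75 + 0.3086×1284.3 − 0.04193×2.27×1284.3 = 35.50 mGal
Δg_SB(B) = 978976.27 − 979090.75 + 0.3086×791.3 − 0.04193×2.27×791.3 = 54.40 mGal
Difference = 54.40 − (35.50) = 18.90 mGal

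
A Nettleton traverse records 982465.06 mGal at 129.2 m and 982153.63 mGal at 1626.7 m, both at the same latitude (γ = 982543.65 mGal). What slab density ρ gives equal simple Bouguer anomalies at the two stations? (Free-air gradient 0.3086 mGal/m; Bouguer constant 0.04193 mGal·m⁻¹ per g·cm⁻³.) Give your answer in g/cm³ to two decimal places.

2.40

Δg_obs = 982153.63 − 982465.06 = -311.43 mGal over Δh = 1626.7 − 129.2 = 1497.5 m
Equal Bouguer anomalies ⇒ Δg_obs + (0.3086 − 0.04193ρ)·Δh = 0
0.3086 − 0.04193ρ = −Δg_obs/Δh = 0.20797
ρ = (0.3086 − 0.20797) / 0.04193 = 2.40 g/cm³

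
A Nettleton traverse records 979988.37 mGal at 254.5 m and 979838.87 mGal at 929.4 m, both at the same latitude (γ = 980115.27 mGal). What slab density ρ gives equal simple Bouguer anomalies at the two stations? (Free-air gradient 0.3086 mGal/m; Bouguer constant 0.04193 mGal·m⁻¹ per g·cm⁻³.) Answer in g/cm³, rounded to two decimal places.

Δg_obs = 979838.87 − 979988.37 = -149.50 mGal over Δh = 929.4 − 254.5 = 674.9 m
Equal Bouguer anomalies ⇒ Δg_obs + (0.3086 − 0.04193ρ)·Δh = 0
0.3086 − 0.04193ρ = −Δg_obs/Δh = 0.22151
ρ = (0.3086 − 0.22151) / 0.04193 = 2.08 g/cm³

2.08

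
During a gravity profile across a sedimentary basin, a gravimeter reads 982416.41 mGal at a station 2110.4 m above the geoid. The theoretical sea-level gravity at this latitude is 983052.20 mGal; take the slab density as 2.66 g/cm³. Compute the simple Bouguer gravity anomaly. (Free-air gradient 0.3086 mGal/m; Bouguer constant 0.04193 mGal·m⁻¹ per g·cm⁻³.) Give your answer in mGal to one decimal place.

-219.9

Free-air correction = 0.3086 × 2110.4 = 651.27 mGal
Free-air anomaly = 982416.41 − 983052.20 + (651.27) = 15.48 mGal
Bouguer slab correction = 0.04193 × 2.66 × 2110.4 = 235.38 mGal
Simple Bouguer anomaly = 15.48 − (235.38) = -219.90 mGal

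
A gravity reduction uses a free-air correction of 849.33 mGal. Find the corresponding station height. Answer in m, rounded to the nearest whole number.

h = 849.33 / 0.3086 = 2752.20 m

2752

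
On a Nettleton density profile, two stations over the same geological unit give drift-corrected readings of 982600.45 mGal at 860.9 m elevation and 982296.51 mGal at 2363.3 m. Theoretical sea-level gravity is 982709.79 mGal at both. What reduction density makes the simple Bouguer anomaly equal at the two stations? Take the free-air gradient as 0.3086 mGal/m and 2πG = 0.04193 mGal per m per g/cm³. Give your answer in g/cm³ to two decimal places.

2.54

Δg_obs = 982296.51 − 982600.45 = -303.94 mGal over Δh = 2363.3 − 860.9 = 1502.4 m
Equal Bouguer anomalies ⇒ Δg_obs + (0.3086 − 0.04193ρ)·Δh = 0
0.3086 − 0.04193ρ = −Δg_obs/Δh = 0.20230
ρ = (0.3086 − 0.20230) / 0.04193 = 2.54 g/cm³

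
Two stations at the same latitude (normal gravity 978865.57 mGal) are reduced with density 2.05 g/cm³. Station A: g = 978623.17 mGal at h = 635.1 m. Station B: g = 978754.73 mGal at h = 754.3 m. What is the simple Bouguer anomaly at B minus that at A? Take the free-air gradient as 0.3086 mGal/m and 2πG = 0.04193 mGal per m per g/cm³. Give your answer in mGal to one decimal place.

158.1

Δg_SB(A) = 978623.17 − 978865.57 + 0.3086×635.1 − 0.04193×2.05×635.1 = -101.00 mGal
Δg_SB(B) = 978754.73 − 978865.57 + 0.3086×754.3 − 0.04193×2.05×754.3 = 57.10 mGal
Difference = 57.10 − (-101.00) = 158.10 mGal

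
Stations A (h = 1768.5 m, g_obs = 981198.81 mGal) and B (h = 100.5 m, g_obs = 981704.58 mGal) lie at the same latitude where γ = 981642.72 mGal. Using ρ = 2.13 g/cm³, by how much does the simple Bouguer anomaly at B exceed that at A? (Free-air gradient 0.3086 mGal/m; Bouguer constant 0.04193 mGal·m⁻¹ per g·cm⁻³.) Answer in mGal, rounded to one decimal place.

Δg_SB(A) = 981198.81 − 981642.72 + 0.3086×1768.5 − 0.04193×2.13×1768.5 = -56.10 mGal
Δg_SB(B) = 981704.58 − 981642.72 + 0.3086×100.5 − 0.04193×2.13×100.5 = 83.90 mGal
Difference = 83.90 − (-56.10) = 140.00 mGal

140.0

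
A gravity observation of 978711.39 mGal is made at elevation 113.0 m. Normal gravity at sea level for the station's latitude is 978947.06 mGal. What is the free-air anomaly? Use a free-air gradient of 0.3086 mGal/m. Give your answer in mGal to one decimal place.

-200.8

Free-air correction = 0.3086 × 113.0 = 34.87 mGal
Free-air anomaly = 978711.39 − 978947.06 + (34.87) = -200.80 mGal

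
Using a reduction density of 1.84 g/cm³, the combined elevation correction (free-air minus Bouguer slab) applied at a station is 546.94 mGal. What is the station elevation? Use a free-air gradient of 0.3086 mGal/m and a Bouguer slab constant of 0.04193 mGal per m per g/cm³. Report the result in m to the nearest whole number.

2363

Combined gradient = 0.3086 − 0.04193 × 1.84 = 0.2314488 mGal/m
h = 546.94 / 0.2314488 = 2363.11 m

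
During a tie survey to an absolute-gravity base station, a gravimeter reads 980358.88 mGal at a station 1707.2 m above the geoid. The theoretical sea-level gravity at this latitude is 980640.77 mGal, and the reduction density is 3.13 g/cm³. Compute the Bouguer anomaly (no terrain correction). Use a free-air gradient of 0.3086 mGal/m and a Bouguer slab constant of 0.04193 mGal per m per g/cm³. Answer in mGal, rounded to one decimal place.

20.9

Free-air correction = 0.3086 × 1707.2 = 526.84 mGal
Free-air anomaly = 980358.88 − 980640.77 + (526.84) = 244.95 mGal
Bouguer slab correction = 0.04193 × 3.13 × 1707.2 = 224.05 mGal
Simple Bouguer anomaly = 244.95 − (224.05) = 20.90 mGal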